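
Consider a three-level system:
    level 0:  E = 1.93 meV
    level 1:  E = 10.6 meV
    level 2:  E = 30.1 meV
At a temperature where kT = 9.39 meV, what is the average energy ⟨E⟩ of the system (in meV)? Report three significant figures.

5.28 meV

Eᵢ/kT = 0.20554, 1.1289, 3.2055.
Z = Σ e^(−Eᵢ/kT) = e^(−0.20554) + e^(−1.1289) + e^(−3.2055) = 0.81421 + 0.32339 + 0.040539 = 1.1781.
⟨E⟩ = Σ Eᵢ e^(−Eᵢ/kT) / Z = (1.93·0.81421 + 10.6·0.32339 + 30.1·0.040539) / 1.1781 = 5.28 meV.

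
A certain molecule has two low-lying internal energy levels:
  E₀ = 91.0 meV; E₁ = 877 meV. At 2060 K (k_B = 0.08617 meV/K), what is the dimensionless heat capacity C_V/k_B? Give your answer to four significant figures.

k_BT = 0.08617 × 2060 K = 177.510 meV.
Eᵢ/kT = 0.512647, 4.94057.
Z = Σ e^(−Eᵢ/kT) = e^(−0.512647) + e^(−4.94057) = 0.598908 + 0.00715052 = 0.606059.
⟨E⟩ = 100.273 meV, ⟨E²⟩ = 17257.8 meV².
C_V/k_B = (⟨E²⟩ − ⟨E⟩²)/(kT)² = (17257.8 − 10054.7)/31509.8 = 0.2286.

0.2286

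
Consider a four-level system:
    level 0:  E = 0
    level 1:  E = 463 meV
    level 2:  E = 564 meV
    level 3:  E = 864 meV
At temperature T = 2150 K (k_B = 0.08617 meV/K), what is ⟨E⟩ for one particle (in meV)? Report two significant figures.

k_BT = 0.08617 × 2150 K = 185.3 meV.
Eᵢ/kT = 0, 2.499, 3.044, 4.663.
Z = Σ e^(−Eᵢ/kT) = e^(−0) + e^(−2.499) + e^(−3.044) + e^(−4.663) = 1.000 + 0.08217 + 0.04764 + 0.009438 = 1.139.
⟨E⟩ = Σ Eᵢ e^(−Eᵢ/kT) / Z = (0·1.000 + 463·0.08217 + 564·0.04764 + 864·0.009438) / 1.139 = 64 meV.

64 meV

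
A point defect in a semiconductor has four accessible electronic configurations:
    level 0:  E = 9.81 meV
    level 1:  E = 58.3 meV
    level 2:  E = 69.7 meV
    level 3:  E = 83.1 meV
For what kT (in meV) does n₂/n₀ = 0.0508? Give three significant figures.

20.1 meV

n₂/n₀ = exp[−(E₂−E₀)/kT] = 0.0508.
⇒ (E₂−E₀)/kT = ln(1/0.0508) = ln(19.685) = 2.9799.
kT = 59.89 meV / 2.9799 = 20.1 meV.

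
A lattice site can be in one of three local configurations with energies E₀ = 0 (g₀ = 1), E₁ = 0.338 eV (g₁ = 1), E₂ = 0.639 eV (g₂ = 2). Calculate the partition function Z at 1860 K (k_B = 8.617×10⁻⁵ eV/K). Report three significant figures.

Z = 1.16

k_BT = 8.617×10⁻⁵ × 1860 K = 0.16028 eV.
Eᵢ/kT = 0, 2.1088, 3.9868.
Z = Σ gᵢe^(−Eᵢ/kT) = 1·e^(−0) + 1·e^(−2.1088) + 2·e^(−3.9868) = 1.0000 + 0.12138 + 0.037118 = 1.1585.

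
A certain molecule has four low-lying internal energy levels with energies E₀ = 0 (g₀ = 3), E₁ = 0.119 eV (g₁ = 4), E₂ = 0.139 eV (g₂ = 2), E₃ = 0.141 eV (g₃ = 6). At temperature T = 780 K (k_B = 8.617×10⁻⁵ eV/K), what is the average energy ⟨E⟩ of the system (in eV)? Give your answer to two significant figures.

0.047 eV

k_BT = 8.617×10⁻⁵ × 780 K = 0.06721 eV.
Eᵢ/kT = 0, 1.771, 2.068, 2.098.
Z = Σ gᵢe^(−Eᵢ/kT) = 3·e^(−0) + 4·e^(−1.771) + 2·e^(−2.068) + 6·e^(−2.098) = 3.000 + 0.6807 + 0.2529 + 0.7362 = 4.670.
⟨E⟩ = Σ Eᵢ gᵢe^(−Eᵢ/kT) / Z = (0·3.000 + 0.119·0.6807 + 0.139·0.2529 + 0.141·0.7362) / 4.670 = 0.047 eV.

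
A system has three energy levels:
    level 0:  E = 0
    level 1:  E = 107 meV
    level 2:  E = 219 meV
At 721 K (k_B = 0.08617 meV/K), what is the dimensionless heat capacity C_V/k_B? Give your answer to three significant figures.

k_BT = 0.08617 × 721 K = 62.129 meV.
Eᵢ/kT = 0, 1.7222, 3.5249.
Z = Σ e^(−Eᵢ/kT) = e^(−0) + e^(−1.7222) + e^(−3.5249) = 1.0000 + 0.17867 + 0.029455 = 1.2081.
⟨E⟩ = 21.164 meV, ⟨E²⟩ = 2862.6 meV².
C_V/k_B = (⟨E²⟩ − ⟨E⟩²)/(kT)² = (2862.6 − 447.91)/3860.0 = 0.626.

0.626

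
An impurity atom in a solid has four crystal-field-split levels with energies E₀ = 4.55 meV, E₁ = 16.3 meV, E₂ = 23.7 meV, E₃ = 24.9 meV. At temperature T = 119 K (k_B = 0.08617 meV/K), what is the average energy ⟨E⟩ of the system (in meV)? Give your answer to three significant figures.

10.4 meV

k_BT = 0.08617 × 119 K = 10.254 meV.
Eᵢ/kT = 0.44373, 1.5896, 2.3113, 2.4283.
Z = Σ e^(−Eᵢ/kT) = e^(−0.44373) + e^(−1.5896) + e^(−2.3113) + e^(−2.4283) = 0.64164 + 0.20401 + 0.099132 + 0.088187 = 1.0330.
⟨E⟩ = Σ Eᵢ e^(−Eᵢ/kT) / Z = (4.55·0.64164 + 16.3·0.20401 + 23.7·0.099132 + 24.9·0.088187) / 1.0330 = 10.4 meV.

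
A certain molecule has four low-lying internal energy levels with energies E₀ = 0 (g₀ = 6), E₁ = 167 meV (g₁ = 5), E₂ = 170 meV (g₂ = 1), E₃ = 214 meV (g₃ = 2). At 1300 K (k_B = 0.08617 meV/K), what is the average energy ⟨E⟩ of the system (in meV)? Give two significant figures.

38 meV

k_BT = 0.08617 × 1300 K = 112.0 meV.
Eᵢ/kT = 0, 1.491, 1.518, 1.911.
Z = Σ gᵢe^(−Eᵢ/kT) = 6·e^(−0) + 5·e^(−1.491) + 1·e^(−1.518) + 2·e^(−1.911) = 6.000 + 1.126 + 0.2191 + 0.2959 = 7.641.
⟨E⟩ = Σ Eᵢ gᵢe^(−Eᵢ/kT) / Z = (0·6.000 + 167·1.126 + 170·0.2191 + 214·0.2959) / 7.641 = 38 meV.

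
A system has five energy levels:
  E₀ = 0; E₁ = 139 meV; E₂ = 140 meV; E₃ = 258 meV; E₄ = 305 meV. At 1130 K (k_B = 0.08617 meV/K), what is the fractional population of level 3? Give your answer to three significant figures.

0.0444

k_BT = 0.08617 × 1130 K = 97.372 meV.
Eᵢ/kT = 0, 1.4275, 1.4378, 2.6496, 3.1323.
Z = Σ e^(−Eᵢ/kT) = e^(−0) + e^(−1.4275) + e^(−1.4378) + e^(−2.6496) + e^(−3.1323) = 1.0000 + 0.23991 + 0.23745 + 0.070679 + 0.043617 = 1.5917.
P₃ = e^(−E₃/kT) / Z = 0.070679/1.5917 = 0.0444.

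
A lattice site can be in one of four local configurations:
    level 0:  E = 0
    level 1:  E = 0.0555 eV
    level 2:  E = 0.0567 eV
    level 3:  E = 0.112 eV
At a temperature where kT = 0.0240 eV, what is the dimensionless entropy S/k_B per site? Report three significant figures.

0.596

Eᵢ/kT = 0, 2.3125, 2.3625, 4.6667.
Z = Σ e^(−Eᵢ/kT) = e^(−0) + e^(−2.3125) + e^(−2.3625) + e^(−4.6667) = 1.0000 + 0.099013 + 0.094184 + 0.0094032 = 1.2026.
⟨E⟩ = Σ EᵢPᵢ = 0.0098858 eV.
S/k_B = ln Z + ⟨E⟩/kT = ln(1.2026) + 0.0098858/0.0240 = 0.18449 + 0.41191 = 0.596.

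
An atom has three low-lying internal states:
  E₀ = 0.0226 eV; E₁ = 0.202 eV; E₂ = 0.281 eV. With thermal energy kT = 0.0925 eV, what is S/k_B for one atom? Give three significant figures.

Eᵢ/kT = 0.24432, 2.1838, 3.0378.
Z = Σ e^(−Eᵢ/kT) = e^(−0.24432) + e^(−2.1838) + e^(−3.0378) = 0.78324 + 0.11261 + 0.047940 = 0.94379.
⟨E⟩ = Σ EᵢPᵢ = 0.057131 eV.
S/k_B = ln Z + ⟨E⟩/kT = ln(0.94379) + 0.057131/0.0925 = -0.057852 + 0.61763 = 0.560.

0.560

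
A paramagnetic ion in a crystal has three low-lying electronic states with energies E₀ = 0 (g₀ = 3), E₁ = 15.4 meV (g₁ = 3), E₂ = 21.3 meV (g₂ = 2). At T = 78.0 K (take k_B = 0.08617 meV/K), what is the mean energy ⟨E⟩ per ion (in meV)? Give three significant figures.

1.91 meV

k_BT = 0.08617 × 78.0 K = 6.7213 meV.
Eᵢ/kT = 0, 2.2912, 3.1690.
Z = Σ gᵢe^(−Eᵢ/kT) = 3·e^(−0) + 3·e^(−2.2912) + 2·e^(−3.1690) = 3.0000 + 0.30344 + 0.084091 = 3.3875.
⟨E⟩ = Σ Eᵢ gᵢe^(−Eᵢ/kT) / Z = (0·3.0000 + 15.4·0.30344 + 21.3·0.084091) / 3.3875 = 1.91 meV.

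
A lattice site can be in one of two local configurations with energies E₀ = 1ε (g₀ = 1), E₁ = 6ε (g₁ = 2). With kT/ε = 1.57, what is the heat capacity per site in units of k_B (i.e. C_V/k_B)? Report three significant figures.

Eᵢ/kT = 0.63694, 3.8217.
Z = Σ gᵢe^(−Eᵢ/kT) = 1·e^(−0.63694) + 2·e^(−3.8217) = 0.52891 + 0.043781 = 0.57269.
⟨E⟩ = 1.3822 ε, ⟨E²⟩ = 3.6757 ε².
C_V/k_B = (⟨E²⟩ − ⟨E⟩²)/(kT)² = (3.6757 − 1.9105)/2.4649 = 0.716.

0.716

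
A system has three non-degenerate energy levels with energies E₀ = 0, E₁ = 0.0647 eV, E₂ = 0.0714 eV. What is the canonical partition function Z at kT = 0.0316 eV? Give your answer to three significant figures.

Z = 1.23

Eᵢ/kT = 0, 2.0475, 2.2595.
Z = Σ e^(−Eᵢ/kT) = e^(−0) + e^(−2.0475) + e^(−2.2595) = 1.0000 + 0.12906 + 0.10440 = 1.2335.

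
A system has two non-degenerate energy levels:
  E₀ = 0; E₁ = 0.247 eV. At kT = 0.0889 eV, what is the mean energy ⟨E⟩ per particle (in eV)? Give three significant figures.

Eᵢ/kT = 0, 2.7784.
Z = Σ e^(−Eᵢ/kT) = e^(−0) + e^(−2.7784) = 1.0000 + 0.062138 = 1.0621.
⟨E⟩ = Σ Eᵢ e^(−Eᵢ/kT) / Z = (0·1.0000 + 0.247·0.062138) / 1.0621 = 0.0145 eV.

0.0145 eV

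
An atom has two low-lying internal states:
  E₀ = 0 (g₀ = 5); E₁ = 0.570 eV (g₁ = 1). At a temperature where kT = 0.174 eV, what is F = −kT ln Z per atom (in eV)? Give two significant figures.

Eᵢ/kT = 0, 3.276.
Z = Σ gᵢe^(−Eᵢ/kT) = 5·e^(−0) + 1·e^(−3.276) = 5.000 + 0.03778 = 5.038.
F = −kT ln Z = −0.174 × ln(5.038) = −0.174 × 1.617 = -0.28 eV.

-0.28 eV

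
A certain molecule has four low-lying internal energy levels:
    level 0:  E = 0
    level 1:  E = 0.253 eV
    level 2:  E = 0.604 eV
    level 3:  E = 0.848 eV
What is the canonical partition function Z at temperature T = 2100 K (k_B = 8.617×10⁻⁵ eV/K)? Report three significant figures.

k_BT = 8.617×10⁻⁵ × 2100 K = 0.18096 eV.
Eᵢ/kT = 0, 1.3981, 3.3378, 4.6861.
Z = Σ e^(−Eᵢ/kT) = e^(−0) + e^(−1.3981) + e^(−3.3378) + e^(−4.6861) = 1.0000 + 0.24707 + 0.035515 + 0.0092226 = 1.2918.

Z = 1.29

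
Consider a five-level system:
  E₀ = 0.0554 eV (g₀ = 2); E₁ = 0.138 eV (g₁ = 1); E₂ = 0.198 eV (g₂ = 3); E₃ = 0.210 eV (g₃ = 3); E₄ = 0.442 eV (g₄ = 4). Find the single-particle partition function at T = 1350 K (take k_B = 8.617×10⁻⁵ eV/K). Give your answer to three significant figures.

k_BT = 8.617×10⁻⁵ × 1350 K = 0.11633 eV.
Eᵢ/kT = 0.47623, 1.1863, 1.7021, 1.8052, 3.7995.
Z = Σ gᵢe^(−Eᵢ/kT) = 2·e^(−0.47623) + 1·e^(−1.1863) + 3·e^(−1.7021) + 3·e^(−1.8052) + 4·e^(−3.7995) = 1.2422 + 0.30535 + 0.54690 + 0.49332 + 0.089528 = 2.6773.

Z = 2.68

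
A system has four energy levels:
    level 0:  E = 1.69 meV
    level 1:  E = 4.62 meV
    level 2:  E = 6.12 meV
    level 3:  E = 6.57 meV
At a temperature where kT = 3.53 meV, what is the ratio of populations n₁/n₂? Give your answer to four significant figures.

1.529

n₁/n₂ = exp[−(E₁−E₂)/kT] = exp(−(-1.50 meV)/(3.53 meV)) = exp(0.424929) = 1.529.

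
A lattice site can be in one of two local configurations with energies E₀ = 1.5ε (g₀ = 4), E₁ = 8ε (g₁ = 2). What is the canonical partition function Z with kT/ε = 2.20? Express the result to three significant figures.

Eᵢ/kT = 0.68182, 3.6364.
Z = Σ gᵢe^(−Eᵢ/kT) = 4·e^(−0.68182) + 2·e^(−3.6364) = 2.0228 + 0.052694 = 2.0755.

Z = 2.08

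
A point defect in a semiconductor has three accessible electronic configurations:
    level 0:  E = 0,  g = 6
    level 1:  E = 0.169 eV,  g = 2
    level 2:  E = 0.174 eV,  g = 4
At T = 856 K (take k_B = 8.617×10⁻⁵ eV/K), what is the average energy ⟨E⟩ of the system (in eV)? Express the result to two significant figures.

k_BT = 8.617×10⁻⁵ × 856 K = 0.07376 eV.
Eᵢ/kT = 0, 2.291, 2.359.
Z = Σ gᵢe^(−Eᵢ/kT) = 6·e^(−0) + 2·e^(−2.291) + 4·e^(−2.359) = 6.000 + 0.2023 + 0.3781 = 6.580.
⟨E⟩ = Σ Eᵢ gᵢe^(−Eᵢ/kT) / Z = (0·6.000 + 0.169·0.2023 + 0.174·0.3781) / 6.580 = 0.015 eV.

0.015 eV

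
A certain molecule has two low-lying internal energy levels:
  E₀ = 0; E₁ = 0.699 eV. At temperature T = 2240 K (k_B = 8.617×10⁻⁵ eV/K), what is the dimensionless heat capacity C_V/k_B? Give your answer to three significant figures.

k_BT = 8.617×10⁻⁵ × 2240 K = 0.19302 eV.
Eᵢ/kT = 0, 3.6214.
Z = Σ e^(−Eᵢ/kT) = e^(−0) + e^(−3.6214) = 1.0000 + 0.026745 = 1.0267.
⟨E⟩ = 0.018209 eV, ⟨E²⟩ = 0.012728 eV².
C_V/k_B = (⟨E²⟩ − ⟨E⟩²)/(kT)² = (0.012728 − 0.00033157)/0.037257 = 0.333.

0.333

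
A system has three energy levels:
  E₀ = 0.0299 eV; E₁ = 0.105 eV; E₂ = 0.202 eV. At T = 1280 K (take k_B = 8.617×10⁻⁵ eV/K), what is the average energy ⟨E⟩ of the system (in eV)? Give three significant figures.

k_BT = 8.617×10⁻⁵ × 1280 K = 0.11030 eV.
Eᵢ/kT = 0.27108, 0.95195, 1.8314.
Z = Σ e^(−Eᵢ/kT) = e^(−0.27108) + e^(−0.95195) + e^(−1.8314) = 0.76256 + 0.38599 + 0.16019 = 1.3087.
⟨E⟩ = Σ Eᵢ e^(−Eᵢ/kT) / Z = (0.0299·0.76256 + 0.105·0.38599 + 0.202·0.16019) / 1.3087 = 0.0731 eV.

0.0731 eV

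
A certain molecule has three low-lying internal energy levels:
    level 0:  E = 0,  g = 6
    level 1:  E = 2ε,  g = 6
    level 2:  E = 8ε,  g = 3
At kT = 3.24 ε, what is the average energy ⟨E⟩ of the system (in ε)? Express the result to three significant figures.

Eᵢ/kT = 0, 0.61728, 2.4691.
Z = Σ gᵢe^(−Eᵢ/kT) = 6·e^(−0) + 6·e^(−0.61728) + 3·e^(−2.4691) = 6.0000 + 3.2365 + 0.25398 = 9.4905.
⟨E⟩ = Σ Eᵢ gᵢe^(−Eᵢ/kT) / Z = (0·6.0000 + 2·3.2365 + 8·0.25398) / 9.4905 = 0.896 ε.

0.896 ε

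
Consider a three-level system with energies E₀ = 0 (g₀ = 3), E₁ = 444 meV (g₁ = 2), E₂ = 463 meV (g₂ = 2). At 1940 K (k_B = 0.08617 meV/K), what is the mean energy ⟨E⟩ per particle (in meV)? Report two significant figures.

37 meV

k_BT = 0.08617 × 1940 K = 167.2 meV.
Eᵢ/kT = 0, 2.656, 2.769.
Z = Σ gᵢe^(−Eᵢ/kT) = 3·e^(−0) + 2·e^(−2.656) + 2·e^(−2.769) = 3.000 + 0.1405 + 0.1254 = 3.266.
⟨E⟩ = Σ Eᵢ gᵢe^(−Eᵢ/kT) / Z = (0·3.000 + 444·0.1405 + 463·0.1254) / 3.266 = 37 meV.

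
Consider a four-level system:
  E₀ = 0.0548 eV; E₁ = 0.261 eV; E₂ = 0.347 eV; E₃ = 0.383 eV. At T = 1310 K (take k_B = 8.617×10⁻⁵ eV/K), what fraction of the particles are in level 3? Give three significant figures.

0.0423

k_BT = 8.617×10⁻⁵ × 1310 K = 0.11288 eV.
Eᵢ/kT = 0.48547, 2.3122, 3.0741, 3.3930.
Z = Σ e^(−Eᵢ/kT) = e^(−0.48547) + e^(−2.3122) + e^(−3.0741) + e^(−3.3930) = 0.61541 + 0.099043 + 0.046231 + 0.033608 = 0.79429.
P₃ = e^(−E₃/kT) / Z = 0.033608/0.79429 = 0.0423.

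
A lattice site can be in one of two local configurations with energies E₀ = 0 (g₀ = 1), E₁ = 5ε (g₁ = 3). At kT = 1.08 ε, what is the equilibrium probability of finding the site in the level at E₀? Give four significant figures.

Eᵢ/kT = 0, 4.62963.
Z = Σ gᵢe^(−Eᵢ/kT) = 1·e^(−0) + 3·e^(−4.62963) = 1.00000 + 0.0292751 = 1.02928.
P₀ = g₀ e^(−E₀/kT) / Z = 1.00000/1.02928 = 0.9716.

0.9716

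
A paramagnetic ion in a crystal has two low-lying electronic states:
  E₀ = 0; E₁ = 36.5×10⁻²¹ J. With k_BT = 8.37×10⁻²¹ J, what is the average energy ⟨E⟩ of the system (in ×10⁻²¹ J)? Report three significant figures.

Eᵢ/kT = 0, 4.3608.
Z = Σ e^(−Eᵢ/kT) = e^(−0) + e^(−4.3608) = 1.0000 + 0.012768 = 1.0128.
⟨E⟩ = Σ Eᵢ e^(−Eᵢ/kT) / Z = (0·1.0000 + 36.5·0.012768) / 1.0128 = 0.460 ×10⁻²¹ J.

0.460 ×10⁻²¹ J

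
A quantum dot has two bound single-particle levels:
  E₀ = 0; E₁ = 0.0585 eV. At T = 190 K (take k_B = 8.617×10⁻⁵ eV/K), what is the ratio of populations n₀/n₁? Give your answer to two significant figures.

36

k_BT = 8.617×10⁻⁵ × 190 K = 0.01637 eV.
n₀/n₁ = exp[−(E₀−E₁)/kT] = exp(−(-0.0585 eV)/(0.01637 eV)) = exp(3.574) = 36.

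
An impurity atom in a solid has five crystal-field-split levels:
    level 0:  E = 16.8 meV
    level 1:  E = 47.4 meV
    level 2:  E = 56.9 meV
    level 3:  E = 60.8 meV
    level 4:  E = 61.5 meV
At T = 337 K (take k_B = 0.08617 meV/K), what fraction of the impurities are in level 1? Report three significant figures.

k_BT = 0.08617 × 337 K = 29.039 meV.
Eᵢ/kT = 0.57853, 1.6323, 1.9594, 2.0937, 2.1178.
Z = Σ e^(−Eᵢ/kT) = e^(−0.57853) + e^(−1.6323) + e^(−1.9594) + e^(−2.0937) + e^(−2.1178) = 0.56072 + 0.19548 + 0.14094 + 0.12323 + 0.12030 = 1.1407.
P₁ = e^(−E₁/kT) / Z = 0.19548/1.1407 = 0.171.

0.171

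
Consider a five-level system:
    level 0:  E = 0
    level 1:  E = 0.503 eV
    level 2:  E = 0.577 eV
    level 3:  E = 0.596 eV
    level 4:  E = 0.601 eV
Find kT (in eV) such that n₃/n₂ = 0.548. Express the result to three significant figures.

n₃/n₂ = exp[−(E₃−E₂)/kT] = 0.548.
⇒ (E₃−E₂)/kT = ln(1/0.548) = ln(1.8248) = 0.60147.
kT = 0.019 eV / 0.60147 = 0.0316 eV.

0.0316 eV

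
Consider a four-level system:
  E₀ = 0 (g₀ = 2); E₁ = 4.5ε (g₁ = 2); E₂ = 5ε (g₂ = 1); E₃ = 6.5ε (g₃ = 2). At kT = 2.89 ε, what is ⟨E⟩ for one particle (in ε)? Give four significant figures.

Eᵢ/kT = 0, 1.55709, 1.73010, 2.24913.
Z = Σ gᵢe^(−Eᵢ/kT) = 2·e^(−0) + 2·e^(−1.55709) + 1·e^(−1.73010) + 2·e^(−2.24913) = 2.00000 + 0.421497 + 0.177267 + 0.210982 = 2.80975.
⟨E⟩ = Σ Eᵢ gᵢe^(−Eᵢ/kT) / Z = (0·2.00000 + 4.5·0.421497 + 5·0.177267 + 6.5·0.210982) / 2.80975 = 1.479 ε.

1.479 ε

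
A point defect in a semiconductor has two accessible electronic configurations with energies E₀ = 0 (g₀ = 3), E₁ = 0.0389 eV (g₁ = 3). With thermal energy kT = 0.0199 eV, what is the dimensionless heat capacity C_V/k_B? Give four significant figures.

Eᵢ/kT = 0, 1.95477.
Z = Σ gᵢe^(−Eᵢ/kT) = 3·e^(−0) + 3·e^(−1.95477) = 3.00000 + 0.424791 = 3.42479.
⟨E⟩ = 0.00482493 eV, ⟨E²⟩ = 0.000187690 eV².
C_V/k_B = (⟨E²⟩ − ⟨E⟩²)/(kT)² = (0.000187690 − 0.0000232799)/0.000396010 = 0.4152.

0.4152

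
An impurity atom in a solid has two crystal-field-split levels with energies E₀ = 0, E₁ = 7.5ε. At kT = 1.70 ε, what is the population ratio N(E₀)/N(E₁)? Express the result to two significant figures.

82

n₀/n₁ = exp[−(E₀−E₁)/kT] = exp(−(-7.5ε)/(1.70ε)) = exp(4.412) = 82.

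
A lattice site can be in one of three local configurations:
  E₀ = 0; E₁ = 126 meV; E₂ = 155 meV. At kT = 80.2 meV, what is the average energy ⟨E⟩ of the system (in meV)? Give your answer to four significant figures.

35.95 meV

Eᵢ/kT = 0, 1.57107, 1.93267.
Z = Σ e^(−Eᵢ/kT) = e^(−0) + e^(−1.57107) + e^(−1.93267) = 1.00000 + 0.207823 + 0.144761 = 1.35258.
⟨E⟩ = Σ Eᵢ e^(−Eᵢ/kT) / Z = (0·1.00000 + 126·0.207823 + 155·0.144761) / 1.35258 = 35.95 meV.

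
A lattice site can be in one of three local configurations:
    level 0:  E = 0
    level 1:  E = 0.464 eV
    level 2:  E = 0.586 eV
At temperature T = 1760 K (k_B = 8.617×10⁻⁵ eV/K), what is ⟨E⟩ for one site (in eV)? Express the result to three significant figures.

k_BT = 8.617×10⁻⁵ × 1760 K = 0.15166 eV.
Eᵢ/kT = 0, 3.0595, 3.8639.
Z = Σ e^(−Eᵢ/kT) = e^(−0) + e^(−3.0595) + e^(−3.8639) = 1.0000 + 0.046911 + 0.020986 = 1.0679.
⟨E⟩ = Σ Eᵢ e^(−Eᵢ/kT) / Z = (0·1.0000 + 0.464·0.046911 + 0.586·0.020986) / 1.0679 = 0.0319 eV.

0.0319 eV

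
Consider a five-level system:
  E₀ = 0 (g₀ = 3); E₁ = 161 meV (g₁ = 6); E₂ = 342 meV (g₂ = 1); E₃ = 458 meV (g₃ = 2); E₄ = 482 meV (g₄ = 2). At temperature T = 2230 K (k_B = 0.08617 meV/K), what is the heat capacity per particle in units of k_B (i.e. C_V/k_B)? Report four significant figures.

k_BT = 0.08617 × 2230 K = 192.159 meV.
Eᵢ/kT = 0, 0.837848, 1.77978, 2.38344, 2.50834.
Z = Σ gᵢe^(−Eᵢ/kT) = 3·e^(−0) + 6·e^(−0.837848) + 1·e^(−1.77978) + 2·e^(−2.38344) + 2·e^(−2.50834) = 3.00000 + 2.59584 + 0.168675 + 0.184466 + 0.162807 = 6.11179.
⟨E⟩ = 104.483 meV, ⟨E²⟩ = 26757.1 meV².
C_V/k_B = (⟨E²⟩ − ⟨E⟩²)/(kT)² = (26757.1 − 10916.7)/36925.1 = 0.4290.

0.4290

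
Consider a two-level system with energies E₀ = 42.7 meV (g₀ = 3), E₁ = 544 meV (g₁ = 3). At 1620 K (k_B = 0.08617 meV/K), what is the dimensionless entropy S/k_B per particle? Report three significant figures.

1.22

k_BT = 0.08617 × 1620 K = 139.60 meV.
Eᵢ/kT = 0.30587, 3.8968.
Z = Σ gᵢe^(−Eᵢ/kT) = 3·e^(−0.30587) + 3·e^(−3.8968) = 2.2094 + 0.060920 = 2.2703.
⟨E⟩ = Σ EᵢPᵢ = 56.152 meV.
S/k_B = ln Z + ⟨E⟩/kT = ln(2.2703) + 56.152/139.60 = 0.81991 + 0.40223 = 1.22.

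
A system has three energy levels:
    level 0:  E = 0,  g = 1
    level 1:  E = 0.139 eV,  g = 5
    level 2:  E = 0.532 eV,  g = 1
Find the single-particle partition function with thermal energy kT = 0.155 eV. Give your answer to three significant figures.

Z = 3.07

Eᵢ/kT = 0, 0.89677, 3.4323.
Z = Σ gᵢe^(−Eᵢ/kT) = 1·e^(−0) + 5·e^(−0.89677) + 1·e^(−3.4323) = 1.0000 + 2.0394 + 0.032313 = 3.0717.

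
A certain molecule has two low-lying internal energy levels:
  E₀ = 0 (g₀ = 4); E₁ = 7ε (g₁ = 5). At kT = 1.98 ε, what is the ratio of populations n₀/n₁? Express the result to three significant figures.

n₀/n₁ = (g₀/g₁) exp[−(E₀−E₁)/kT] = (4/5) × exp(−(-7ε)/(1.98ε)) = (4/5) × exp(3.5354) = 27.4.

27.4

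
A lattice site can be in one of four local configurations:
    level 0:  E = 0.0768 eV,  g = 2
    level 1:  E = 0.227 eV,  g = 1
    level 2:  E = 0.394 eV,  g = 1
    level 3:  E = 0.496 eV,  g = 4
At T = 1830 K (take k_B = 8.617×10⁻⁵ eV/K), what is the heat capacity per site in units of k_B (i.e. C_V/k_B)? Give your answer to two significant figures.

k_BT = 8.617×10⁻⁵ × 1830 K = 0.1577 eV.
Eᵢ/kT = 0.4870, 1.439, 2.498, 3.145.
Z = Σ gᵢe^(−Eᵢ/kT) = 2·e^(−0.4870) + 1·e^(−1.439) + 1·e^(−2.498) + 4·e^(−3.145) = 1.229 + 0.2372 + 0.08225 + 0.1723 = 1.721.
⟨E⟩ = 0.1546 eV, ⟨E²⟩ = 0.04336 eV².
C_V/k_B = (⟨E²⟩ − ⟨E⟩²)/(kT)² = (0.04336 − 0.02390)/0.02487 = 0.78.

0.78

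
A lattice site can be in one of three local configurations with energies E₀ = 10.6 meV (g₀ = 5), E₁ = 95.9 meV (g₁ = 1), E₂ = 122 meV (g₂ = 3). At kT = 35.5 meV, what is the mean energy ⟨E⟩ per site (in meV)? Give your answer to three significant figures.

14.9 meV

Eᵢ/kT = 0.29859, 2.7014, 3.4366.
Z = Σ gᵢe^(−Eᵢ/kT) = 5·e^(−0.29859) + 1·e^(−2.7014) + 3·e^(−3.4366) = 3.7093 + 0.067111 + 0.096522 = 3.8729.
⟨E⟩ = Σ Eᵢ gᵢe^(−Eᵢ/kT) / Z = (10.6·3.7093 + 95.9·0.067111 + 122·0.096522) / 3.8729 = 14.9 meV.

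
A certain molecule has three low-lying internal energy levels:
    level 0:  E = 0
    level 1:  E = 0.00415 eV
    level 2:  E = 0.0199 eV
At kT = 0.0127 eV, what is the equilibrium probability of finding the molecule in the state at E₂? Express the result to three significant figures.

Eᵢ/kT = 0, 0.32677, 1.5669.
Z = Σ e^(−Eᵢ/kT) = e^(−0) + e^(−0.32677) + e^(−1.5669) = 1.0000 + 0.72125 + 0.20869 = 1.9299.
P₂ = e^(−E₂/kT) / Z = 0.20869/1.9299 = 0.108.

0.108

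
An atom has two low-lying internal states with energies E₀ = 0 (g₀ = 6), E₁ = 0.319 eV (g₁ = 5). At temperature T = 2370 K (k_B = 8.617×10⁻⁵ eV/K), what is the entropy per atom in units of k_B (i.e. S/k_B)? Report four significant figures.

k_BT = 8.617×10⁻⁵ × 2370 K = 0.204223 eV.
Eᵢ/kT = 0, 1.56202.
Z = Σ gᵢe^(−Eᵢ/kT) = 6·e^(−0) + 5·e^(−1.56202) = 6.00000 + 1.04856 = 7.04856.
⟨E⟩ = Σ EᵢPᵢ = 0.0474552 eV.
S/k_B = ln Z + ⟨E⟩/kT = ln(7.04856) + 0.0474552/0.204223 = 1.95282 + 0.232370 = 2.185.

2.185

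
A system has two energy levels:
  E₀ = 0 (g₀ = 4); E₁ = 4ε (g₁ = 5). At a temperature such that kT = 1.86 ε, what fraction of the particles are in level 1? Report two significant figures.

Eᵢ/kT = 0, 2.151.
Z = Σ gᵢe^(−Eᵢ/kT) = 4·e^(−0) + 5·e^(−2.151) = 4.000 + 0.5818 = 4.582.
P₁ = g₁ e^(−E₁/kT) / Z = 0.5818/4.582 = 0.13.

0.13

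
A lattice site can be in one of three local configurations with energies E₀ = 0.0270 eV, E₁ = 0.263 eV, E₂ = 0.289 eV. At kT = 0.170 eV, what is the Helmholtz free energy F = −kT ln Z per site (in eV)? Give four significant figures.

Eᵢ/kT = 0.158824, 1.54706, 1.70000.
Z = Σ e^(−Eᵢ/kT) = e^(−0.158824) + e^(−1.54706) + e^(−1.70000) = 0.853146 + 0.212873 + 0.182684 = 1.24870.
F = −kT ln Z = −0.170 × ln(1.24870) = −0.170 × 0.222103 = -0.03776 eV.

-0.03776 eV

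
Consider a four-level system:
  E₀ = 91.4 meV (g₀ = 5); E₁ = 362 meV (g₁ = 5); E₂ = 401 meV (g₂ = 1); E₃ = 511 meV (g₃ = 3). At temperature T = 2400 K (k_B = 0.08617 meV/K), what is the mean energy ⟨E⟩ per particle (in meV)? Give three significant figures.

k_BT = 0.08617 × 2400 K = 206.81 meV.
Eᵢ/kT = 0.44195, 1.7504, 1.9390, 2.4709.
Z = Σ gᵢe^(−Eᵢ/kT) = 5·e^(−0.44195) + 5·e^(−1.7504) + 1·e^(−1.9390) + 3·e^(−2.4709) = 3.2139 + 0.86852 + 0.14385 + 0.25353 = 4.4798.
⟨E⟩ = Σ Eᵢ gᵢe^(−Eᵢ/kT) / Z = (91.4·3.2139 + 362·0.86852 + 401·0.14385 + 511·0.25353) / 4.4798 = 178 meV.

178 meV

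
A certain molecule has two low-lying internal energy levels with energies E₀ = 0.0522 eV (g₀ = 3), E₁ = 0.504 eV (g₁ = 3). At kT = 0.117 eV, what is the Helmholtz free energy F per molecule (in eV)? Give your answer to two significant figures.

Eᵢ/kT = 0.4462, 4.308.
Z = Σ gᵢe^(−Eᵢ/kT) = 3·e^(−0.4462) + 3·e^(−4.308) = 1.920 + 0.04038 = 1.960.
F = −kT ln Z = −0.117 × ln(1.960) = −0.117 × 0.6729 = -0.079 eV.

-0.079 eV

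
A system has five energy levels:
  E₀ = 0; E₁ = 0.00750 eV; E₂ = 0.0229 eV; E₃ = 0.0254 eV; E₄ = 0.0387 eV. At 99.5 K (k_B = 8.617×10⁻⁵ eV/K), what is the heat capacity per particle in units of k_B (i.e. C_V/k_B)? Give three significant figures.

k_BT = 8.617×10⁻⁵ × 99.5 K = 0.0085739 eV.
Eᵢ/kT = 0, 0.87475, 2.6709, 2.9625, 4.5137.
Z = Σ e^(−Eᵢ/kT) = e^(−0) + e^(−0.87475) + e^(−2.6709) + e^(−2.9625) + e^(−4.5137) = 1.0000 + 0.41697 + 0.069190 + 0.051690 + 0.010958 = 1.5488.
⟨E⟩ = 0.0041637 eV, ⟨E²⟩ = 0.000070699 eV².
C_V/k_B = (⟨E²⟩ − ⟨E⟩²)/(kT)² = (0.000070699 − 0.000017336)/0.000073512 = 0.726.

0.726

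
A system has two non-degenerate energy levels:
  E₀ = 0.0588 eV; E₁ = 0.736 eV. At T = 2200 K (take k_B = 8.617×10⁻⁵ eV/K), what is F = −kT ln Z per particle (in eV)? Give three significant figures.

0.0535 eV

k_BT = 8.617×10⁻⁵ × 2200 K = 0.18957 eV.
Eᵢ/kT = 0.31018, 3.8825.
Z = Σ e^(−Eᵢ/kT) = e^(−0.31018) + e^(−3.8825) = 0.73331 + 0.020599 = 0.75391.
F = −kT ln Z = −0.18957 × ln(0.75391) = −0.18957 × -0.28248 = 0.0535 eV.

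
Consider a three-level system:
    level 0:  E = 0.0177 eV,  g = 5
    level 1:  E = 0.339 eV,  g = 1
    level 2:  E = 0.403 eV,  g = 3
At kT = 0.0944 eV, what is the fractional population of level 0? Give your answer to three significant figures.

Eᵢ/kT = 0.18750, 3.5911, 4.2691.
Z = Σ gᵢe^(−Eᵢ/kT) = 5·e^(−0.18750) + 1·e^(−3.5911) + 3·e^(−4.2691) = 4.1451 + 0.027568 + 0.041983 = 4.2147.
P₀ = g₀ e^(−E₀/kT) / Z = 4.1451/4.2147 = 0.983.

0.983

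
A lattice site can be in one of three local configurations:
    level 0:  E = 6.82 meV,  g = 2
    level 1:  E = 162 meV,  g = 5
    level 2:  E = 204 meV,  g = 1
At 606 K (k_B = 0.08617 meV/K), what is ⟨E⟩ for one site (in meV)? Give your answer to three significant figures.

26.2 meV

k_BT = 0.08617 × 606 K = 52.219 meV.
Eᵢ/kT = 0.13060, 3.1023, 3.9066.
Z = Σ gᵢe^(−Eᵢ/kT) = 2·e^(−0.13060) + 5·e^(−3.1023) + 1·e^(−3.9066) = 1.7551 + 0.22473 + 0.020109 = 1.9999.
⟨E⟩ = Σ Eᵢ gᵢe^(−Eᵢ/kT) / Z = (6.82·1.7551 + 162·0.22473 + 204·0.020109) / 1.9999 = 26.2 meV.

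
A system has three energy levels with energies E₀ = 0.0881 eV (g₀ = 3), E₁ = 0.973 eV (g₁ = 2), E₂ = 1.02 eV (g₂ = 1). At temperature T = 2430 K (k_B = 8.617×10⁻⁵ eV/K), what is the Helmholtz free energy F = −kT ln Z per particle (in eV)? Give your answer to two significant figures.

-0.14 eV

k_BT = 8.617×10⁻⁵ × 2430 K = 0.2094 eV.
Eᵢ/kT = 0.4207, 4.647, 4.871.
Z = Σ gᵢe^(−Eᵢ/kT) = 3·e^(−0.4207) + 2·e^(−4.647) + 1·e^(−4.871) = 1.970 + 0.01918 + 0.007666 = 1.997.
F = −kT ln Z = −0.2094 × ln(1.997) = −0.2094 × 0.6916 = -0.14 eV.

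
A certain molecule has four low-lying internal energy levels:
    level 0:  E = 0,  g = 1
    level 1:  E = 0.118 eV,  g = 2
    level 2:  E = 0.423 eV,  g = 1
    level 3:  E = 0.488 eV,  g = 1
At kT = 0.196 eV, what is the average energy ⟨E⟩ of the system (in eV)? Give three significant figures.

Eᵢ/kT = 0, 0.60204, 2.1582, 2.4898.
Z = Σ gᵢe^(−Eᵢ/kT) = 1·e^(−0) + 2·e^(−0.60204) + 1·e^(−2.1582) + 1·e^(−2.4898) = 1.0000 + 1.0954 + 0.11553 + 0.082927 = 2.2939.
⟨E⟩ = Σ Eᵢ gᵢe^(−Eᵢ/kT) / Z = (0·1.0000 + 0.118·1.0954 + 0.423·0.11553 + 0.488·0.082927) / 2.2939 = 0.0953 eV.

0.0953 eV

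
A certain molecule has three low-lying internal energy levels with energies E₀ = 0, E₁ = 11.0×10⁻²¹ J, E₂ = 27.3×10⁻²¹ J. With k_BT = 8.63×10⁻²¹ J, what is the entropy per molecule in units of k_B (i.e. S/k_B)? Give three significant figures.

Eᵢ/kT = 0, 1.2746, 3.1634.
Z = Σ e^(−Eᵢ/kT) = e^(−0) + e^(−1.2746) + e^(−3.1634) = 1.0000 + 0.27954 + 0.042282 = 1.3218.
⟨E⟩ = Σ EᵢPᵢ = 3.1996 ×10⁻²¹ J.
S/k_B = ln Z + ⟨E⟩/kT = ln(1.3218) + 3.1996/8.63 = 0.27899 + 0.37075 = 0.650.

0.650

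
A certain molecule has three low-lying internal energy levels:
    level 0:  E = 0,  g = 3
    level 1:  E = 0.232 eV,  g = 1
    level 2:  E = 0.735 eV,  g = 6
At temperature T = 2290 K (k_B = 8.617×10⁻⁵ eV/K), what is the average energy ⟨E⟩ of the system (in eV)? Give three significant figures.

0.0515 eV

k_BT = 8.617×10⁻⁵ × 2290 K = 0.19733 eV.
Eᵢ/kT = 0, 1.1757, 3.7247.
Z = Σ gᵢe^(−Eᵢ/kT) = 3·e^(−0) + 1·e^(−1.1757) + 6·e^(−3.7247) = 3.0000 + 0.30860 + 0.14472 = 3.4533.
⟨E⟩ = Σ Eᵢ gᵢe^(−Eᵢ/kT) / Z = (0·3.0000 + 0.232·0.30860 + 0.735·0.14472) / 3.4533 = 0.0515 eV.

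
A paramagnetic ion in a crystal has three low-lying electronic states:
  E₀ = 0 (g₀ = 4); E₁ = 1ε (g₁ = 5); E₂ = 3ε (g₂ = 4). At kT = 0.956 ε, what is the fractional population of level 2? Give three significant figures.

0.0293

Eᵢ/kT = 0, 1.0460, 3.1381.
Z = Σ gᵢe^(−Eᵢ/kT) = 4·e^(−0) + 5·e^(−1.0460) + 4·e^(−3.1381) = 4.0000 + 1.7567 + 0.17346 = 5.9302.
P₂ = g₂ e^(−E₂/kT) / Z = 0.17346/5.9302 = 0.0293.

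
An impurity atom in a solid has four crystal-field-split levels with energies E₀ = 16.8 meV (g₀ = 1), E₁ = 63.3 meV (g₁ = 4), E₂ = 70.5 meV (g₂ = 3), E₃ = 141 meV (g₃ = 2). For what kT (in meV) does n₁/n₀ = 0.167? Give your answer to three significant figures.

n₁/n₀ = (g₁/g₀) exp[−(E₁−E₀)/kT] = 0.167.
⇒ (E₁−E₀)/kT = ln((4/1)/0.167) = ln(23.952) = 3.1761.
kT = 46.5 meV / 3.1761 = 14.6 meV.

14.6 meV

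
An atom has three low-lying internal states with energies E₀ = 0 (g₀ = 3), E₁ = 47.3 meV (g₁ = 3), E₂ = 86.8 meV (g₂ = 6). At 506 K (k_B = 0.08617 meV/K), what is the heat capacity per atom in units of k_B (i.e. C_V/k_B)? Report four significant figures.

0.5995

k_BT = 0.08617 × 506 K = 43.6020 meV.
Eᵢ/kT = 0, 1.08481, 1.99073.
Z = Σ gᵢe^(−Eᵢ/kT) = 3·e^(−0) + 3·e^(−1.08481) + 6·e^(−1.99073) = 3.00000 + 1.01390 + 0.819574 = 4.83347.
⟨E⟩ = 24.6400 meV, ⟨E²⟩ = 1746.83 meV².
C_V/k_B = (⟨E²⟩ − ⟨E⟩²)/(kT)² = (1746.83 − 607.130)/1901.13 = 0.5995.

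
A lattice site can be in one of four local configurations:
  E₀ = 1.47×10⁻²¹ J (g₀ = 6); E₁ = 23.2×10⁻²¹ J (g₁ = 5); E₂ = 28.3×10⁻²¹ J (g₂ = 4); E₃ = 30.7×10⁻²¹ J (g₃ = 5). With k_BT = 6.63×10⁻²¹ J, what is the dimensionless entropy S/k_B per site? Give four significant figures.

Eᵢ/kT = 0.221719, 3.49925, 4.26848, 4.63047.
Z = Σ gᵢe^(−Eᵢ/kT) = 6·e^(−0.221719) + 5·e^(−3.49925) + 4·e^(−4.26848) + 5·e^(−4.63047) = 4.80684 + 0.151100 + 0.0560122 + 0.0487509 = 5.06270.
⟨E⟩ = Σ EᵢPᵢ = 2.69686 ×10⁻²¹ J.
S/k_B = ln Z + ⟨E⟩/kT = ln(5.06270) + 2.69686/6.63 = 1.62190 + 0.406766 = 2.029.

2.029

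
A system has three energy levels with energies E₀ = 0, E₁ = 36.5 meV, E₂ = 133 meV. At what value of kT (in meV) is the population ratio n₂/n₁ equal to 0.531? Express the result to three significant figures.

152 meV

n₂/n₁ = exp[−(E₂−E₁)/kT] = 0.531.
⇒ (E₂−E₁)/kT = ln(1/0.531) = ln(1.8832) = 0.63297.
kT = 96.5 meV / 0.63297 = 152 meV.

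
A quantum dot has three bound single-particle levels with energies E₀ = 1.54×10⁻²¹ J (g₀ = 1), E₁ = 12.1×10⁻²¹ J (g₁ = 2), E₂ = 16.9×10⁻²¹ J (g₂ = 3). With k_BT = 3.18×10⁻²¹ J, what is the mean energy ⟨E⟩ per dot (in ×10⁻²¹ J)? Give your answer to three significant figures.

2.57 ×10⁻²¹ J

Eᵢ/kT = 0.48428, 3.8050, 5.3145.
Z = Σ gᵢe^(−Eᵢ/kT) = 1·e^(−0.48428) + 2·e^(−3.8050) + 3·e^(−5.3145) = 0.61614 + 0.044518 + 0.014759 = 0.67542.
⟨E⟩ = Σ Eᵢ gᵢe^(−Eᵢ/kT) / Z = (1.54·0.61614 + 12.1·0.044518 + 16.9·0.014759) / 0.67542 = 2.57 ×10⁻²¹ J.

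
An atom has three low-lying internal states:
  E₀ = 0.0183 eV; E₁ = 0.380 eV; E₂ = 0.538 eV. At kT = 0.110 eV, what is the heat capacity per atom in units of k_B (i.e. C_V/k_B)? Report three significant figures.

Eᵢ/kT = 0.16636, 3.4545, 4.8909.
Z = Σ e^(−Eᵢ/kT) = e^(−0.16636) + e^(−3.4545) + e^(−4.8909) = 0.84674 + 0.031603 + 0.0075147 = 0.88586.
⟨E⟩ = 0.035612 eV, ⟨E²⟩ = 0.0079269 eV².
C_V/k_B = (⟨E²⟩ − ⟨E⟩²)/(kT)² = (0.0079269 − 0.0012682)/0.012100 = 0.550.

0.550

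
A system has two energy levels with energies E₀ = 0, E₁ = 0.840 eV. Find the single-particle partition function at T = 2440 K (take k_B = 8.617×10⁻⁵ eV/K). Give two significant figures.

k_BT = 8.617×10⁻⁵ × 2440 K = 0.2103 eV.
Eᵢ/kT = 0, 3.994.
Z = Σ e^(−Eᵢ/kT) = e^(−0) + e^(−3.994) = 1.000 + 0.01843 = 1.018.

Z = 1.0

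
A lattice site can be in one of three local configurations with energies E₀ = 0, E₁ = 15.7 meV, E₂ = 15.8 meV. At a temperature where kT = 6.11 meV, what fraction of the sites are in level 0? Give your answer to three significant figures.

0.868

Eᵢ/kT = 0, 2.5696, 2.5859.
Z = Σ e^(−Eᵢ/kT) = e^(−0) + e^(−2.5696) + e^(−2.5859) = 1.0000 + 0.076566 + 0.075328 = 1.1519.
P₀ = e^(−E₀/kT) / Z = 1.0000/1.1519 = 0.868.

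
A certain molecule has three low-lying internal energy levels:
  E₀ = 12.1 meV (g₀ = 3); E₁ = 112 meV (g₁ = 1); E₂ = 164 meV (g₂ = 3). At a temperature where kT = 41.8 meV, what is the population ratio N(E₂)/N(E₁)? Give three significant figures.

0.865

n₂/n₁ = (g₂/g₁) exp[−(E₂−E₁)/kT] = (3/1) × exp(−(52 meV)/(41.8 meV)) = (3/1) × exp(-1.2440) = 0.865.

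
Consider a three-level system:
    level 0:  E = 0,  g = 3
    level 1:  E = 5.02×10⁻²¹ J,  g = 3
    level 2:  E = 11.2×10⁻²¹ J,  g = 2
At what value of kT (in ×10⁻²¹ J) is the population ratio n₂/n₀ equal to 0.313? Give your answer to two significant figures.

n₂/n₀ = (g₂/g₀) exp[−(E₂−E₀)/kT] = 0.313.
⇒ (E₂−E₀)/kT = ln((2/3)/0.313) = ln(2.130) = 0.7561.
kT = 11.2 ×10⁻²¹ J / 0.7561 = 15 ×10⁻²¹ J.

15 ×10⁻²¹ J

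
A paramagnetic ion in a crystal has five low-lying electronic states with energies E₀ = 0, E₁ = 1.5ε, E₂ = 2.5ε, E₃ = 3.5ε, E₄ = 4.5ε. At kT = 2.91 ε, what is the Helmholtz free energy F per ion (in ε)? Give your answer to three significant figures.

-2.71 ε

Eᵢ/kT = 0, 0.51546, 0.85911, 1.2027, 1.5464.
Z = Σ e^(−Eᵢ/kT) = e^(−0) + e^(−0.51546) + e^(−0.85911) + e^(−1.2027) + e^(−1.5464) = 1.0000 + 0.59723 + 0.42354 + 0.30038 + 0.21301 = 2.5342.
F = −kT ln Z = −2.91 × ln(2.5342) = −2.91 × 0.92988 = -2.71 ε.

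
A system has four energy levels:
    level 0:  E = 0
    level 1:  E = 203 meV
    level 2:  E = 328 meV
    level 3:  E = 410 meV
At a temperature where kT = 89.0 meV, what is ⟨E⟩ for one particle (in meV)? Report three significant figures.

Eᵢ/kT = 0, 2.2809, 3.6854, 4.6067.
Z = Σ e^(−Eᵢ/kT) = e^(−0) + e^(−2.2809) + e^(−3.6854) + e^(−4.6067) = 1.0000 + 0.10219 + 0.025087 + 0.0099847 = 1.1373.
⟨E⟩ = Σ Eᵢ e^(−Eᵢ/kT) / Z = (0·1.0000 + 203·0.10219 + 328·0.025087 + 410·0.0099847) / 1.1373 = 29.1 meV.

29.1 meV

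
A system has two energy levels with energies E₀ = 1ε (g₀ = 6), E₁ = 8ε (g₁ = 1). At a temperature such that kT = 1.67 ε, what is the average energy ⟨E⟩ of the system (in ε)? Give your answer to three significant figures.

Eᵢ/kT = 0.59880, 4.7904.
Z = Σ gᵢe^(−Eᵢ/kT) = 6·e^(−0.59880) + 1·e^(−4.7904) = 3.2968 + 0.0083091 = 3.3051.
⟨E⟩ = Σ Eᵢ gᵢe^(−Eᵢ/kT) / Z = (1·3.2968 + 8·0.0083091) / 3.3051 = 1.02 ε.

1.02 ε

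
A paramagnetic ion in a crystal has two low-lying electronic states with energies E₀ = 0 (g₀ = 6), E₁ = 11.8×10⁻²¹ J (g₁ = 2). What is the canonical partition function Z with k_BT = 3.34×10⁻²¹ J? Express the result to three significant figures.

Eᵢ/kT = 0, 3.5329.
Z = Σ gᵢe^(−Eᵢ/kT) = 6·e^(−0) + 2·e^(−3.5329) = 6.0000 + 0.058440 = 6.0584.

Z = 6.06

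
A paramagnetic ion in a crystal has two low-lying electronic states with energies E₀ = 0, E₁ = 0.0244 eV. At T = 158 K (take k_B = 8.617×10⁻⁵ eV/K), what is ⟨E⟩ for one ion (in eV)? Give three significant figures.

k_BT = 8.617×10⁻⁵ × 158 K = 0.013615 eV.
Eᵢ/kT = 0, 1.7921.
Z = Σ e^(−Eᵢ/kT) = e^(−0) + e^(−1.7921) = 1.0000 + 0.16661 = 1.1666.
⟨E⟩ = Σ Eᵢ e^(−Eᵢ/kT) / Z = (0·1.0000 + 0.0244·0.16661) / 1.1666 = 0.00348 eV.

0.00348 eV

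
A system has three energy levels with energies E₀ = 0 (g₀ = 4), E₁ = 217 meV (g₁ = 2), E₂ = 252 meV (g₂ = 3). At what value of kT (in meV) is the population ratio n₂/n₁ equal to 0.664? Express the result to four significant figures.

42.95 meV

n₂/n₁ = (g₂/g₁) exp[−(E₂−E₁)/kT] = 0.664.
⇒ (E₂−E₁)/kT = ln((3/2)/0.664) = ln(2.25904) = 0.814940.
kT = 35 meV / 0.814940 = 42.95 meV.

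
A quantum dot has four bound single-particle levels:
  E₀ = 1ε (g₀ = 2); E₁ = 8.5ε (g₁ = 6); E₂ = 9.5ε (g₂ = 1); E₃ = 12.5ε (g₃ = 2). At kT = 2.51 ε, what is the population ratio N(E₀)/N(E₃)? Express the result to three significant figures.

n₀/n₃ = (g₀/g₃) exp[−(E₀−E₃)/kT] = (2/2) × exp(−(-11.5ε)/(2.51ε)) = (2/2) × exp(4.5817) = 97.7.

97.7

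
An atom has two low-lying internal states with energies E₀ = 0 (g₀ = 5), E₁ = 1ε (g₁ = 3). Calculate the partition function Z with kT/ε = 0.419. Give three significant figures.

Eᵢ/kT = 0, 2.3866.
Z = Σ gᵢe^(−Eᵢ/kT) = 5·e^(−0) + 3·e^(−2.3866) = 5.0000 + 0.27583 = 5.2758.

Z = 5.28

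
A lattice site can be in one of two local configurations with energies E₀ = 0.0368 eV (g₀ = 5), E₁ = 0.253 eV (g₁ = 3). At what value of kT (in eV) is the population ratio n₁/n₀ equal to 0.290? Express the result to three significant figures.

0.297 eV

n₁/n₀ = (g₁/g₀) exp[−(E₁−E₀)/kT] = 0.290.
⇒ (E₁−E₀)/kT = ln((3/5)/0.290) = ln(2.0690) = 0.72707.
kT = 0.2162 eV / 0.72707 = 0.297 eV.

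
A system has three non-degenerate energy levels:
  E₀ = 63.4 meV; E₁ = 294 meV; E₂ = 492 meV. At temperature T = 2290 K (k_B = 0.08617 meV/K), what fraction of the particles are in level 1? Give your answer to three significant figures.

0.218

k_BT = 0.08617 × 2290 K = 197.33 meV.
Eᵢ/kT = 0.32129, 1.4899, 2.4933.
Z = Σ e^(−Eᵢ/kT) = e^(−0.32129) + e^(−1.4899) + e^(−2.4933) = 0.72521 + 0.22540 + 0.082637 = 1.0332.
P₁ = e^(−E₁/kT) / Z = 0.22540/1.0332 = 0.218.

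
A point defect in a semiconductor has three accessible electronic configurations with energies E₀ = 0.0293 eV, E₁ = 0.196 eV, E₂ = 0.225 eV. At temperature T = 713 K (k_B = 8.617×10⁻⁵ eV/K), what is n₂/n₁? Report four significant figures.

0.6237

k_BT = 8.617×10⁻⁵ × 713 K = 0.0614392 eV.
n₂/n₁ = exp[−(E₂−E₁)/kT] = exp(−(0.029 eV)/(0.0614392 eV)) = exp(-0.472011) = 0.6237.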